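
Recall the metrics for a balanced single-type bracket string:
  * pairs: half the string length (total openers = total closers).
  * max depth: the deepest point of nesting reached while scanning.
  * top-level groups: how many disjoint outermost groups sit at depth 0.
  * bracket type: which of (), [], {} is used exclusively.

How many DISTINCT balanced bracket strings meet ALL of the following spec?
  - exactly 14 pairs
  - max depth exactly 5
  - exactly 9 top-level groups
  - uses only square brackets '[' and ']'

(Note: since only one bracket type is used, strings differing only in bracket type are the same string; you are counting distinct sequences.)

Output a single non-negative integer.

Answer: 135

Derivation:
Spec: pairs=14 depth=5 groups=9
Count(depth <= 5) = 5499
Count(depth <= 4) = 5364
Count(depth == 5) = 5499 - 5364 = 135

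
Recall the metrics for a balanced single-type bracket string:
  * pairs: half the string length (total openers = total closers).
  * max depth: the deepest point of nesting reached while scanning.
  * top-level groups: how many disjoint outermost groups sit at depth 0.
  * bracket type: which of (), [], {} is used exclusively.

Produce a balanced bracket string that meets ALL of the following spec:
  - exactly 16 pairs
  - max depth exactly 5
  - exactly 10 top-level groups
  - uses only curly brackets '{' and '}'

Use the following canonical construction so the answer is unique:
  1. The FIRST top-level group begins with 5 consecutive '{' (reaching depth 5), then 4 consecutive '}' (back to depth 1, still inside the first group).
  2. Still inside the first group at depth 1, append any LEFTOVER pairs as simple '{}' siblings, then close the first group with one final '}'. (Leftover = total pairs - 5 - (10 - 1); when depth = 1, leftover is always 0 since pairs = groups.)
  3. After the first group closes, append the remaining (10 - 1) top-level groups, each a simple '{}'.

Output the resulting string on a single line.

Spec: pairs=16 depth=5 groups=10
Leftover pairs = 16 - 5 - (10-1) = 2
First group: deep chain of depth 5 + 2 sibling pairs
Remaining 9 groups: simple '{}' each

Answer: {{{{{}}}}{}{}}{}{}{}{}{}{}{}{}{}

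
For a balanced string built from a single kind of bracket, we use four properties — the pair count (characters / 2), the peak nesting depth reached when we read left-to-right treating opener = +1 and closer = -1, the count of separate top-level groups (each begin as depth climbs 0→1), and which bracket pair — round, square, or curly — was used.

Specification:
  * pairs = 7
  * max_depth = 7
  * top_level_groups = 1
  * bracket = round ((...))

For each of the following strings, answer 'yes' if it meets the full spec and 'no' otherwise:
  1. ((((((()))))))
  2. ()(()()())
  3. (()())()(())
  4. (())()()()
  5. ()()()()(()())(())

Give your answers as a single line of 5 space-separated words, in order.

String 1 '((((((()))))))': depth seq [1 2 3 4 5 6 7 6 5 4 3 2 1 0]
  -> pairs=7 depth=7 groups=1 -> yes
String 2 '()(()()())': depth seq [1 0 1 2 1 2 1 2 1 0]
  -> pairs=5 depth=2 groups=2 -> no
String 3 '(()())()(())': depth seq [1 2 1 2 1 0 1 0 1 2 1 0]
  -> pairs=6 depth=2 groups=3 -> no
String 4 '(())()()()': depth seq [1 2 1 0 1 0 1 0 1 0]
  -> pairs=5 depth=2 groups=4 -> no
String 5 '()()()()(()())(())': depth seq [1 0 1 0 1 0 1 0 1 2 1 2 1 0 1 2 1 0]
  -> pairs=9 depth=2 groups=6 -> no

Answer: yes no no no no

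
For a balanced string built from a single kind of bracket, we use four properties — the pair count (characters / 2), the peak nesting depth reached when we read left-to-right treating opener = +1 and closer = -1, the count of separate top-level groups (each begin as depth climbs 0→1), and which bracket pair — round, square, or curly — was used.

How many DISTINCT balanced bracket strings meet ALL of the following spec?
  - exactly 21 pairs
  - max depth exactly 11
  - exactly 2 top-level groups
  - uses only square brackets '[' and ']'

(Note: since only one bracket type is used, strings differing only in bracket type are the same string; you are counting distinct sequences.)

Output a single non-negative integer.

Answer: 140448152

Derivation:
Spec: pairs=21 depth=11 groups=2
Count(depth <= 11) = 6496071426
Count(depth <= 10) = 6355623274
Count(depth == 11) = 6496071426 - 6355623274 = 140448152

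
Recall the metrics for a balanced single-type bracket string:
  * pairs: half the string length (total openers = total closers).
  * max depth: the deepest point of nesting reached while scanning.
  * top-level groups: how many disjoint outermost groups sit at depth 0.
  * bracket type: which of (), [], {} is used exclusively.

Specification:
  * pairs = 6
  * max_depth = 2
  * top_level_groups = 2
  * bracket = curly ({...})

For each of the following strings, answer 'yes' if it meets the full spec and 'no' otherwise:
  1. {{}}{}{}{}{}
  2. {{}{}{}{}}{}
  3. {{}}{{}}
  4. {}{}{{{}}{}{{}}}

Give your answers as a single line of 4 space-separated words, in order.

String 1 '{{}}{}{}{}{}': depth seq [1 2 1 0 1 0 1 0 1 0 1 0]
  -> pairs=6 depth=2 groups=5 -> no
String 2 '{{}{}{}{}}{}': depth seq [1 2 1 2 1 2 1 2 1 0 1 0]
  -> pairs=6 depth=2 groups=2 -> yes
String 3 '{{}}{{}}': depth seq [1 2 1 0 1 2 1 0]
  -> pairs=4 depth=2 groups=2 -> no
String 4 '{}{}{{{}}{}{{}}}': depth seq [1 0 1 0 1 2 3 2 1 2 1 2 3 2 1 0]
  -> pairs=8 depth=3 groups=3 -> no

Answer: no yes no no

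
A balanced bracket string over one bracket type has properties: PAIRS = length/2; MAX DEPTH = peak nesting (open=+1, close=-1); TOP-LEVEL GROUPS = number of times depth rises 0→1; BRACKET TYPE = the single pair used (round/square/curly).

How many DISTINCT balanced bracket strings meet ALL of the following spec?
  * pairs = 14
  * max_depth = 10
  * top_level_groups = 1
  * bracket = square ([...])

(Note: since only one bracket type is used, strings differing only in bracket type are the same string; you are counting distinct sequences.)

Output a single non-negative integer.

Spec: pairs=14 depth=10 groups=1
Count(depth <= 10) = 740924
Count(depth <= 9) = 732825
Count(depth == 10) = 740924 - 732825 = 8099

Answer: 8099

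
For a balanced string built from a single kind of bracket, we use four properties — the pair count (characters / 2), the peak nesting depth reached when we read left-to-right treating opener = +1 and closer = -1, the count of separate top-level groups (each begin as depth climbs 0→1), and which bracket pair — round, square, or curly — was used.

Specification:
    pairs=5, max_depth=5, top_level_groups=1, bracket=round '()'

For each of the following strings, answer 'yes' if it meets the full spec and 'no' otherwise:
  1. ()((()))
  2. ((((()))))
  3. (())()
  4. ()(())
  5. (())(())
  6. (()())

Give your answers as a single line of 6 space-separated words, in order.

Answer: no yes no no no no

Derivation:
String 1 '()((()))': depth seq [1 0 1 2 3 2 1 0]
  -> pairs=4 depth=3 groups=2 -> no
String 2 '((((()))))': depth seq [1 2 3 4 5 4 3 2 1 0]
  -> pairs=5 depth=5 groups=1 -> yes
String 3 '(())()': depth seq [1 2 1 0 1 0]
  -> pairs=3 depth=2 groups=2 -> no
String 4 '()(())': depth seq [1 0 1 2 1 0]
  -> pairs=3 depth=2 groups=2 -> no
String 5 '(())(())': depth seq [1 2 1 0 1 2 1 0]
  -> pairs=4 depth=2 groups=2 -> no
String 6 '(()())': depth seq [1 2 1 2 1 0]
  -> pairs=3 depth=2 groups=1 -> no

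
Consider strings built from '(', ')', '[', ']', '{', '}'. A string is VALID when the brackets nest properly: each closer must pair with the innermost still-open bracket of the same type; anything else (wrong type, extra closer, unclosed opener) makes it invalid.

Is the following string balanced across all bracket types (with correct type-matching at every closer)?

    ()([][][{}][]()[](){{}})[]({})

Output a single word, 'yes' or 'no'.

Answer: yes

Derivation:
pos 0: push '('; stack = (
pos 1: ')' matches '('; pop; stack = (empty)
pos 2: push '('; stack = (
pos 3: push '['; stack = ([
pos 4: ']' matches '['; pop; stack = (
pos 5: push '['; stack = ([
pos 6: ']' matches '['; pop; stack = (
pos 7: push '['; stack = ([
pos 8: push '{'; stack = ([{
pos 9: '}' matches '{'; pop; stack = ([
pos 10: ']' matches '['; pop; stack = (
pos 11: push '['; stack = ([
pos 12: ']' matches '['; pop; stack = (
pos 13: push '('; stack = ((
pos 14: ')' matches '('; pop; stack = (
pos 15: push '['; stack = ([
pos 16: ']' matches '['; pop; stack = (
pos 17: push '('; stack = ((
pos 18: ')' matches '('; pop; stack = (
pos 19: push '{'; stack = ({
pos 20: push '{'; stack = ({{
pos 21: '}' matches '{'; pop; stack = ({
pos 22: '}' matches '{'; pop; stack = (
pos 23: ')' matches '('; pop; stack = (empty)
pos 24: push '['; stack = [
pos 25: ']' matches '['; pop; stack = (empty)
pos 26: push '('; stack = (
pos 27: push '{'; stack = ({
pos 28: '}' matches '{'; pop; stack = (
pos 29: ')' matches '('; pop; stack = (empty)
end: stack empty → VALID
Verdict: properly nested → yes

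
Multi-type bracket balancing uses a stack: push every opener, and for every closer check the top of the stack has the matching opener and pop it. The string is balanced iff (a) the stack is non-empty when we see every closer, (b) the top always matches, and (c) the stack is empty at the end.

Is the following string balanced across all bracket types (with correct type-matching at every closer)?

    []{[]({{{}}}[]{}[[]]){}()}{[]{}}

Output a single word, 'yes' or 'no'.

pos 0: push '['; stack = [
pos 1: ']' matches '['; pop; stack = (empty)
pos 2: push '{'; stack = {
pos 3: push '['; stack = {[
pos 4: ']' matches '['; pop; stack = {
pos 5: push '('; stack = {(
pos 6: push '{'; stack = {({
pos 7: push '{'; stack = {({{
pos 8: push '{'; stack = {({{{
pos 9: '}' matches '{'; pop; stack = {({{
pos 10: '}' matches '{'; pop; stack = {({
pos 11: '}' matches '{'; pop; stack = {(
pos 12: push '['; stack = {([
pos 13: ']' matches '['; pop; stack = {(
pos 14: push '{'; stack = {({
pos 15: '}' matches '{'; pop; stack = {(
pos 16: push '['; stack = {([
pos 17: push '['; stack = {([[
pos 18: ']' matches '['; pop; stack = {([
pos 19: ']' matches '['; pop; stack = {(
pos 20: ')' matches '('; pop; stack = {
pos 21: push '{'; stack = {{
pos 22: '}' matches '{'; pop; stack = {
pos 23: push '('; stack = {(
pos 24: ')' matches '('; pop; stack = {
pos 25: '}' matches '{'; pop; stack = (empty)
pos 26: push '{'; stack = {
pos 27: push '['; stack = {[
pos 28: ']' matches '['; pop; stack = {
pos 29: push '{'; stack = {{
pos 30: '}' matches '{'; pop; stack = {
pos 31: '}' matches '{'; pop; stack = (empty)
end: stack empty → VALID
Verdict: properly nested → yes

Answer: yes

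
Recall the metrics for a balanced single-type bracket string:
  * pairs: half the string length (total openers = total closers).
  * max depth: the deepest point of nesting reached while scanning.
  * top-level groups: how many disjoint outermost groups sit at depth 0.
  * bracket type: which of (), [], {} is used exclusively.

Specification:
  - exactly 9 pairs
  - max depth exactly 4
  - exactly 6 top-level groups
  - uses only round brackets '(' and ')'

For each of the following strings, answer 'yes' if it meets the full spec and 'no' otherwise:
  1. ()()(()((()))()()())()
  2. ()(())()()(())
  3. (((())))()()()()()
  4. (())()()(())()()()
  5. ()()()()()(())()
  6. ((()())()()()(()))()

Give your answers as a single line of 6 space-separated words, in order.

Answer: no no yes no no no

Derivation:
String 1 '()()(()((()))()()())()': depth seq [1 0 1 0 1 2 1 2 3 4 3 2 1 2 1 2 1 2 1 0 1 0]
  -> pairs=11 depth=4 groups=4 -> no
String 2 '()(())()()(())': depth seq [1 0 1 2 1 0 1 0 1 0 1 2 1 0]
  -> pairs=7 depth=2 groups=5 -> no
String 3 '(((())))()()()()()': depth seq [1 2 3 4 3 2 1 0 1 0 1 0 1 0 1 0 1 0]
  -> pairs=9 depth=4 groups=6 -> yes
String 4 '(())()()(())()()()': depth seq [1 2 1 0 1 0 1 0 1 2 1 0 1 0 1 0 1 0]
  -> pairs=9 depth=2 groups=7 -> no
String 5 '()()()()()(())()': depth seq [1 0 1 0 1 0 1 0 1 0 1 2 1 0 1 0]
  -> pairs=8 depth=2 groups=7 -> no
String 6 '((()())()()()(()))()': depth seq [1 2 3 2 3 2 1 2 1 2 1 2 1 2 3 2 1 0 1 0]
  -> pairs=10 depth=3 groups=2 -> no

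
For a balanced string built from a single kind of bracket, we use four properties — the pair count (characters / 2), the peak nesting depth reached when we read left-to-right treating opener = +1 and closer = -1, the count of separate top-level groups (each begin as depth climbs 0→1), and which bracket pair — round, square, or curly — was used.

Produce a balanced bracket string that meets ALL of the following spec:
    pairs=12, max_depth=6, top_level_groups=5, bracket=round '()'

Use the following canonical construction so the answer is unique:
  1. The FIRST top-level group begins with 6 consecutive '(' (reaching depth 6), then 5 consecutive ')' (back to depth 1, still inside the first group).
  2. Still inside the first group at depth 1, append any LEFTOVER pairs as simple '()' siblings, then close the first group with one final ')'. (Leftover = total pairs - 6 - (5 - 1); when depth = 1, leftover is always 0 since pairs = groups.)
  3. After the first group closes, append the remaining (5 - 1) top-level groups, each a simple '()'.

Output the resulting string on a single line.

Answer: (((((()))))()())()()()()

Derivation:
Spec: pairs=12 depth=6 groups=5
Leftover pairs = 12 - 6 - (5-1) = 2
First group: deep chain of depth 6 + 2 sibling pairs
Remaining 4 groups: simple '()' each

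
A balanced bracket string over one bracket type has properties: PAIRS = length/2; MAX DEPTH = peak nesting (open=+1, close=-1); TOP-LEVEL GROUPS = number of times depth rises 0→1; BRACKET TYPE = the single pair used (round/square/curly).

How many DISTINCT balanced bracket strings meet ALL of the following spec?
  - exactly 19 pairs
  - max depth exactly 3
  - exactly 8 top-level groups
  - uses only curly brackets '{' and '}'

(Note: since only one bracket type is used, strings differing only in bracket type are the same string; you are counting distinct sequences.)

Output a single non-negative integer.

Answer: 2846320

Derivation:
Spec: pairs=19 depth=3 groups=8
Count(depth <= 3) = 2878144
Count(depth <= 2) = 31824
Count(depth == 3) = 2878144 - 31824 = 2846320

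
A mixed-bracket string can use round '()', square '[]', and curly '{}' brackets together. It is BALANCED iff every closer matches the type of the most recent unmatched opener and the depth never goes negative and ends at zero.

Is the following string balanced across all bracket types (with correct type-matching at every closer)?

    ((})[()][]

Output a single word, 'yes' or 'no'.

Answer: no

Derivation:
pos 0: push '('; stack = (
pos 1: push '('; stack = ((
pos 2: saw closer '}' but top of stack is '(' (expected ')') → INVALID
Verdict: type mismatch at position 2: '}' closes '(' → no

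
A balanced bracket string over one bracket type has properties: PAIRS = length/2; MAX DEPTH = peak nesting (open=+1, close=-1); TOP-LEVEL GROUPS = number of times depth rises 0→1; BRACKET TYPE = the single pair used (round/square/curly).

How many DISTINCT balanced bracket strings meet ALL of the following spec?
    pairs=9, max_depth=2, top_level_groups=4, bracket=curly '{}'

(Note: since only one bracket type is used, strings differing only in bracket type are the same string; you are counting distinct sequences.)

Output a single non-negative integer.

Answer: 56

Derivation:
Spec: pairs=9 depth=2 groups=4
Count(depth <= 2) = 56
Count(depth <= 1) = 0
Count(depth == 2) = 56 - 0 = 56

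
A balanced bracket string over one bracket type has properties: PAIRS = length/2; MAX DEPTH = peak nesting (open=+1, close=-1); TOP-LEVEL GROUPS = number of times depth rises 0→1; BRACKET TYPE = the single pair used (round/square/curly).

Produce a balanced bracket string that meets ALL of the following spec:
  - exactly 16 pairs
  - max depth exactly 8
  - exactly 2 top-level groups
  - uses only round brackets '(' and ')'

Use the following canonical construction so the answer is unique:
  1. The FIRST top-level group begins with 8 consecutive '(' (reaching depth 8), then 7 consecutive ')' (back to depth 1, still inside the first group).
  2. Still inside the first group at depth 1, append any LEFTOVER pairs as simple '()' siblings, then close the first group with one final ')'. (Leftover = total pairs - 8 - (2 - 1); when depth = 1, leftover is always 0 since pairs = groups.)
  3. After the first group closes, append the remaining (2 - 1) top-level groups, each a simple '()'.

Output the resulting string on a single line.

Spec: pairs=16 depth=8 groups=2
Leftover pairs = 16 - 8 - (2-1) = 7
First group: deep chain of depth 8 + 7 sibling pairs
Remaining 1 groups: simple '()' each

Answer: (((((((()))))))()()()()()()())()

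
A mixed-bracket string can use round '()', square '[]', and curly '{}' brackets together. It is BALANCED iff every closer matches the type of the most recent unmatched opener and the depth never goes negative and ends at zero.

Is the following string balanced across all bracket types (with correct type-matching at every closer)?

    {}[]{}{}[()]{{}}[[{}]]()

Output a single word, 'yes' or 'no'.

Answer: yes

Derivation:
pos 0: push '{'; stack = {
pos 1: '}' matches '{'; pop; stack = (empty)
pos 2: push '['; stack = [
pos 3: ']' matches '['; pop; stack = (empty)
pos 4: push '{'; stack = {
pos 5: '}' matches '{'; pop; stack = (empty)
pos 6: push '{'; stack = {
pos 7: '}' matches '{'; pop; stack = (empty)
pos 8: push '['; stack = [
pos 9: push '('; stack = [(
pos 10: ')' matches '('; pop; stack = [
pos 11: ']' matches '['; pop; stack = (empty)
pos 12: push '{'; stack = {
pos 13: push '{'; stack = {{
pos 14: '}' matches '{'; pop; stack = {
pos 15: '}' matches '{'; pop; stack = (empty)
pos 16: push '['; stack = [
pos 17: push '['; stack = [[
pos 18: push '{'; stack = [[{
pos 19: '}' matches '{'; pop; stack = [[
pos 20: ']' matches '['; pop; stack = [
pos 21: ']' matches '['; pop; stack = (empty)
pos 22: push '('; stack = (
pos 23: ')' matches '('; pop; stack = (empty)
end: stack empty → VALID
Verdict: properly nested → yes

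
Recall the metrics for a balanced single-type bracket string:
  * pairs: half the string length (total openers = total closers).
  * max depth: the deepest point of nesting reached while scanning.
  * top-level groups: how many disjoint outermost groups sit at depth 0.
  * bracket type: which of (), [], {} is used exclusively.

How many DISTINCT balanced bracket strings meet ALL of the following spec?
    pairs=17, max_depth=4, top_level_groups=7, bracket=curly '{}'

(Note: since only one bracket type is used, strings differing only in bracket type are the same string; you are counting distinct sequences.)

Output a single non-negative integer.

Answer: 896063

Derivation:
Spec: pairs=17 depth=4 groups=7
Count(depth <= 4) = 1396927
Count(depth <= 3) = 500864
Count(depth == 4) = 1396927 - 500864 = 896063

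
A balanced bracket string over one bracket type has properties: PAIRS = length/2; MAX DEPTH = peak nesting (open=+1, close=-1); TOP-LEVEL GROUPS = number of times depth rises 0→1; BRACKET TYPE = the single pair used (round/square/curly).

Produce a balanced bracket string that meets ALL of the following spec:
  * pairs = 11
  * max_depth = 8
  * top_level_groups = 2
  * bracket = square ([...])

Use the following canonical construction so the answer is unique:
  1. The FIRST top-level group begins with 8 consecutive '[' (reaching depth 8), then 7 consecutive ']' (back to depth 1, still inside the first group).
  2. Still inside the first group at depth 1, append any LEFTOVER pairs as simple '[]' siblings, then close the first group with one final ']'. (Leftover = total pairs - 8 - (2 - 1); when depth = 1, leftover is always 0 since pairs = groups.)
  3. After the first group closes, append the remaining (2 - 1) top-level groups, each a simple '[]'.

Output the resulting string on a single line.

Answer: [[[[[[[[]]]]]]][][]][]

Derivation:
Spec: pairs=11 depth=8 groups=2
Leftover pairs = 11 - 8 - (2-1) = 2
First group: deep chain of depth 8 + 2 sibling pairs
Remaining 1 groups: simple '[]' each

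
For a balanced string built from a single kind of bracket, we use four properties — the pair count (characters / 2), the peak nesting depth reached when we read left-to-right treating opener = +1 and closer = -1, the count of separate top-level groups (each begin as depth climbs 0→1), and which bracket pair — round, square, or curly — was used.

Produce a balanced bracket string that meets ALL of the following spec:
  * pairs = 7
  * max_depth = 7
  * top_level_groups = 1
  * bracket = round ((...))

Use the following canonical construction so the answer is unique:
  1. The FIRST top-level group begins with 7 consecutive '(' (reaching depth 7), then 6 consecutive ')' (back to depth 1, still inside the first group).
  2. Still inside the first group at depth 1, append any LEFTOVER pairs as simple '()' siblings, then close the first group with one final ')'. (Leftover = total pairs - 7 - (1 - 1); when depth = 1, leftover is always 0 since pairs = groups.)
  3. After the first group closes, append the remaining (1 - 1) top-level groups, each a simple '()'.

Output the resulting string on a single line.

Answer: ((((((()))))))

Derivation:
Spec: pairs=7 depth=7 groups=1
Leftover pairs = 7 - 7 - (1-1) = 0
First group: deep chain of depth 7 + 0 sibling pairs
Remaining 0 groups: simple '()' each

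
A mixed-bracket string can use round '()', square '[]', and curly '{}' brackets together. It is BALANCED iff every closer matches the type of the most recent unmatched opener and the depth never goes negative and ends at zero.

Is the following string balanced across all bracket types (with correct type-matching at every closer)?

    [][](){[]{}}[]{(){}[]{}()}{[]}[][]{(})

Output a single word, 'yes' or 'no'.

Answer: no

Derivation:
pos 0: push '['; stack = [
pos 1: ']' matches '['; pop; stack = (empty)
pos 2: push '['; stack = [
pos 3: ']' matches '['; pop; stack = (empty)
pos 4: push '('; stack = (
pos 5: ')' matches '('; pop; stack = (empty)
pos 6: push '{'; stack = {
pos 7: push '['; stack = {[
pos 8: ']' matches '['; pop; stack = {
pos 9: push '{'; stack = {{
pos 10: '}' matches '{'; pop; stack = {
pos 11: '}' matches '{'; pop; stack = (empty)
pos 12: push '['; stack = [
pos 13: ']' matches '['; pop; stack = (empty)
pos 14: push '{'; stack = {
pos 15: push '('; stack = {(
pos 16: ')' matches '('; pop; stack = {
pos 17: push '{'; stack = {{
pos 18: '}' matches '{'; pop; stack = {
pos 19: push '['; stack = {[
pos 20: ']' matches '['; pop; stack = {
pos 21: push '{'; stack = {{
pos 22: '}' matches '{'; pop; stack = {
pos 23: push '('; stack = {(
pos 24: ')' matches '('; pop; stack = {
pos 25: '}' matches '{'; pop; stack = (empty)
pos 26: push '{'; stack = {
pos 27: push '['; stack = {[
pos 28: ']' matches '['; pop; stack = {
pos 29: '}' matches '{'; pop; stack = (empty)
pos 30: push '['; stack = [
pos 31: ']' matches '['; pop; stack = (empty)
pos 32: push '['; stack = [
pos 33: ']' matches '['; pop; stack = (empty)
pos 34: push '{'; stack = {
pos 35: push '('; stack = {(
pos 36: saw closer '}' but top of stack is '(' (expected ')') → INVALID
Verdict: type mismatch at position 36: '}' closes '(' → no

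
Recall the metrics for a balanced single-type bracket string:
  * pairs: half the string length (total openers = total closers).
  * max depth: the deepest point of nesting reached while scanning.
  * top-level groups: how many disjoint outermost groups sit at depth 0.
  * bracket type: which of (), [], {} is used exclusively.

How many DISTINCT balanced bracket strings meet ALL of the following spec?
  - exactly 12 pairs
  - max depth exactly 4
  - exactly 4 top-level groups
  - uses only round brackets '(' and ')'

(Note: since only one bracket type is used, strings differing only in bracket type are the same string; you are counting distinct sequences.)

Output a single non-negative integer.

Answer: 10316

Derivation:
Spec: pairs=12 depth=4 groups=4
Count(depth <= 4) = 16764
Count(depth <= 3) = 6448
Count(depth == 4) = 16764 - 6448 = 10316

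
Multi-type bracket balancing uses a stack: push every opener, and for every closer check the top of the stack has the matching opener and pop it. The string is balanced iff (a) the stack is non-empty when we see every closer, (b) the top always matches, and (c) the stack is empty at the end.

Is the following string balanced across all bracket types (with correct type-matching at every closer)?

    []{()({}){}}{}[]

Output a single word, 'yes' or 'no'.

pos 0: push '['; stack = [
pos 1: ']' matches '['; pop; stack = (empty)
pos 2: push '{'; stack = {
pos 3: push '('; stack = {(
pos 4: ')' matches '('; pop; stack = {
pos 5: push '('; stack = {(
pos 6: push '{'; stack = {({
pos 7: '}' matches '{'; pop; stack = {(
pos 8: ')' matches '('; pop; stack = {
pos 9: push '{'; stack = {{
pos 10: '}' matches '{'; pop; stack = {
pos 11: '}' matches '{'; pop; stack = (empty)
pos 12: push '{'; stack = {
pos 13: '}' matches '{'; pop; stack = (empty)
pos 14: push '['; stack = [
pos 15: ']' matches '['; pop; stack = (empty)
end: stack empty → VALID
Verdict: properly nested → yes

Answer: yes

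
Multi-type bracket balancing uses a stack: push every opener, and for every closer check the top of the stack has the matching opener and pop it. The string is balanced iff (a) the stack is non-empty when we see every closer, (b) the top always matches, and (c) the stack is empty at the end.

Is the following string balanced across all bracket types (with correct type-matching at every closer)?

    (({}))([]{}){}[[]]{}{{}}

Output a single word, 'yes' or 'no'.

pos 0: push '('; stack = (
pos 1: push '('; stack = ((
pos 2: push '{'; stack = (({
pos 3: '}' matches '{'; pop; stack = ((
pos 4: ')' matches '('; pop; stack = (
pos 5: ')' matches '('; pop; stack = (empty)
pos 6: push '('; stack = (
pos 7: push '['; stack = ([
pos 8: ']' matches '['; pop; stack = (
pos 9: push '{'; stack = ({
pos 10: '}' matches '{'; pop; stack = (
pos 11: ')' matches '('; pop; stack = (empty)
pos 12: push '{'; stack = {
pos 13: '}' matches '{'; pop; stack = (empty)
pos 14: push '['; stack = [
pos 15: push '['; stack = [[
pos 16: ']' matches '['; pop; stack = [
pos 17: ']' matches '['; pop; stack = (empty)
pos 18: push '{'; stack = {
pos 19: '}' matches '{'; pop; stack = (empty)
pos 20: push '{'; stack = {
pos 21: push '{'; stack = {{
pos 22: '}' matches '{'; pop; stack = {
pos 23: '}' matches '{'; pop; stack = (empty)
end: stack empty → VALID
Verdict: properly nested → yes

Answer: yes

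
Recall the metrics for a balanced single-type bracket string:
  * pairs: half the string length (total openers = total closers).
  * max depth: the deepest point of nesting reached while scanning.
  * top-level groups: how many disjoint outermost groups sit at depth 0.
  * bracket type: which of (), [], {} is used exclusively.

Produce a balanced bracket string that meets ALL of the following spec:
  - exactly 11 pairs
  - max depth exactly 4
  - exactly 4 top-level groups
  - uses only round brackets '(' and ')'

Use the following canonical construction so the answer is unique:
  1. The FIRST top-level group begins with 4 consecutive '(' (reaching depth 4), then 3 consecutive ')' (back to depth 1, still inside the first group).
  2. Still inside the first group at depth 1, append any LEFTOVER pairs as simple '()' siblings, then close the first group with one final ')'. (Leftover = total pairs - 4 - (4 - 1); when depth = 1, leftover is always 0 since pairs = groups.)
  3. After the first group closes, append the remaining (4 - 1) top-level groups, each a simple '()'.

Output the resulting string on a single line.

Answer: (((()))()()()())()()()

Derivation:
Spec: pairs=11 depth=4 groups=4
Leftover pairs = 11 - 4 - (4-1) = 4
First group: deep chain of depth 4 + 4 sibling pairs
Remaining 3 groups: simple '()' each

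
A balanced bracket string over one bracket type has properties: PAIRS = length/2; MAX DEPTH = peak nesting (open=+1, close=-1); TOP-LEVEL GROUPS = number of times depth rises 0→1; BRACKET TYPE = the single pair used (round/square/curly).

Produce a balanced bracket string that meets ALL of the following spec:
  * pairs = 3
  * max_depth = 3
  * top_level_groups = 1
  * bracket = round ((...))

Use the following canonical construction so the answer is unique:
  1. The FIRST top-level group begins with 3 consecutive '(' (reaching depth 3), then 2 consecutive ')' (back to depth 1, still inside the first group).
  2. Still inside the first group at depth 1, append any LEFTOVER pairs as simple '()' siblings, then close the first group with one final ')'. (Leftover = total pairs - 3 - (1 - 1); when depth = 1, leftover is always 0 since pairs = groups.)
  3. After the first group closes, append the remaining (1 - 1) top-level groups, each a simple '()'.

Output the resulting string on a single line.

Answer: ((()))

Derivation:
Spec: pairs=3 depth=3 groups=1
Leftover pairs = 3 - 3 - (1-1) = 0
First group: deep chain of depth 3 + 0 sibling pairs
Remaining 0 groups: simple '()' each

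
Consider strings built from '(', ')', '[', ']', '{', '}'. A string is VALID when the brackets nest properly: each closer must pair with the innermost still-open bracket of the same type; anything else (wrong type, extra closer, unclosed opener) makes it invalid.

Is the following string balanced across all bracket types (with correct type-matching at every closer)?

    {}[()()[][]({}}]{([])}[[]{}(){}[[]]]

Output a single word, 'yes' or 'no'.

pos 0: push '{'; stack = {
pos 1: '}' matches '{'; pop; stack = (empty)
pos 2: push '['; stack = [
pos 3: push '('; stack = [(
pos 4: ')' matches '('; pop; stack = [
pos 5: push '('; stack = [(
pos 6: ')' matches '('; pop; stack = [
pos 7: push '['; stack = [[
pos 8: ']' matches '['; pop; stack = [
pos 9: push '['; stack = [[
pos 10: ']' matches '['; pop; stack = [
pos 11: push '('; stack = [(
pos 12: push '{'; stack = [({
pos 13: '}' matches '{'; pop; stack = [(
pos 14: saw closer '}' but top of stack is '(' (expected ')') → INVALID
Verdict: type mismatch at position 14: '}' closes '(' → no

Answer: no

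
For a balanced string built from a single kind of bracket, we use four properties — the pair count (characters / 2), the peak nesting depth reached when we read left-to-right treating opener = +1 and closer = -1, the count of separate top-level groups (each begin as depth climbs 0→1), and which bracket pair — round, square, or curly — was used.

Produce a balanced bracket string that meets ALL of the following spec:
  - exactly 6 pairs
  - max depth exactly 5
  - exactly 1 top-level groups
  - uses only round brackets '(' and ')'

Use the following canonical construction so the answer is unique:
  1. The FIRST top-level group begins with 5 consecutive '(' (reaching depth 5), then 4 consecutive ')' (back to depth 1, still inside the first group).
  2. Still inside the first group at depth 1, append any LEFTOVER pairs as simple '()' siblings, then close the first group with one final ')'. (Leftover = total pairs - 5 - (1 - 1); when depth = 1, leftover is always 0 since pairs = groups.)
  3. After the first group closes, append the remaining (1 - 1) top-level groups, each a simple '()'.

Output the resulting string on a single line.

Spec: pairs=6 depth=5 groups=1
Leftover pairs = 6 - 5 - (1-1) = 1
First group: deep chain of depth 5 + 1 sibling pairs
Remaining 0 groups: simple '()' each

Answer: ((((())))())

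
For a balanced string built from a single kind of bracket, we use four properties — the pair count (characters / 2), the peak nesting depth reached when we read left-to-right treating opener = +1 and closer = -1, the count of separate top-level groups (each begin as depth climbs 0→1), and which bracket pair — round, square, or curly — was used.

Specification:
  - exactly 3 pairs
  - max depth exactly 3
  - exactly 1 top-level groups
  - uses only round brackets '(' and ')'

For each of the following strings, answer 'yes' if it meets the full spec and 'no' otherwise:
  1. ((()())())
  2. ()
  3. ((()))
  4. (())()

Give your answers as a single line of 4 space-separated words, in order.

String 1 '((()())())': depth seq [1 2 3 2 3 2 1 2 1 0]
  -> pairs=5 depth=3 groups=1 -> no
String 2 '()': depth seq [1 0]
  -> pairs=1 depth=1 groups=1 -> no
String 3 '((()))': depth seq [1 2 3 2 1 0]
  -> pairs=3 depth=3 groups=1 -> yes
String 4 '(())()': depth seq [1 2 1 0 1 0]
  -> pairs=3 depth=2 groups=2 -> no

Answer: no no yes no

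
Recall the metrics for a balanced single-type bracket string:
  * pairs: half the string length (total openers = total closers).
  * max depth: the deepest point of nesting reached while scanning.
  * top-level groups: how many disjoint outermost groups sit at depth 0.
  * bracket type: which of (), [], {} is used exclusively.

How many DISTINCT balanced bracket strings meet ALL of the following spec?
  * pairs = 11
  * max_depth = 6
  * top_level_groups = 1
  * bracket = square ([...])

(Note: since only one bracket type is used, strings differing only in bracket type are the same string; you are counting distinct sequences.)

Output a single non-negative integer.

Answer: 4199

Derivation:
Spec: pairs=11 depth=6 groups=1
Count(depth <= 6) = 14041
Count(depth <= 5) = 9842
Count(depth == 6) = 14041 - 9842 = 4199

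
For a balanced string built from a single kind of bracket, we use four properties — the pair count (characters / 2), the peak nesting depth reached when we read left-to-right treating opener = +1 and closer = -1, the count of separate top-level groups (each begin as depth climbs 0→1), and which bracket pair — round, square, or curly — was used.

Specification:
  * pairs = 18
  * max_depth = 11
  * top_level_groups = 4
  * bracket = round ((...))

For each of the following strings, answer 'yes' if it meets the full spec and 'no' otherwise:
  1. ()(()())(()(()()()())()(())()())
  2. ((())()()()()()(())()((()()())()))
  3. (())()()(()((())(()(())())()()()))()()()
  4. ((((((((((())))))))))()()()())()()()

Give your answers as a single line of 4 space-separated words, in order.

String 1 '()(()())(()(()()()())()(())()())': depth seq [1 0 1 2 1 2 1 0 1 2 1 2 3 2 3 2 3 2 3 2 1 2 1 2 3 2 1 2 1 2 1 0]
  -> pairs=16 depth=3 groups=3 -> no
String 2 '((())()()()()()(())()((()()())()))': depth seq [1 2 3 2 1 2 1 2 1 2 1 2 1 2 1 2 3 2 1 2 1 2 3 4 3 4 3 4 3 2 3 2 1 0]
  -> pairs=17 depth=4 groups=1 -> no
String 3 '(())()()(()((())(()(())())()()()))()()()': depth seq [1 2 1 0 1 0 1 0 1 2 1 2 3 4 3 2 3 4 3 4 5 4 3 4 3 2 3 2 3 2 3 2 1 0 1 0 1 0 1 0]
  -> pairs=20 depth=5 groups=7 -> no
String 4 '((((((((((())))))))))()()()())()()()': depth seq [1 2 3 4 5 6 7 8 9 10 11 10 9 8 7 6 5 4 3 2 1 2 1 2 1 2 1 2 1 0 1 0 1 0 1 0]
  -> pairs=18 depth=11 groups=4 -> yes

Answer: no no no yes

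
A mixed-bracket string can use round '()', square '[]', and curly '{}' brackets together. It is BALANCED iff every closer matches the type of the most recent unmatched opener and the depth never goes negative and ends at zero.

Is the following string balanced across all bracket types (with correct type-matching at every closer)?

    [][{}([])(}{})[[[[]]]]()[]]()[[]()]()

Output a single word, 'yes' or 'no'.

Answer: no

Derivation:
pos 0: push '['; stack = [
pos 1: ']' matches '['; pop; stack = (empty)
pos 2: push '['; stack = [
pos 3: push '{'; stack = [{
pos 4: '}' matches '{'; pop; stack = [
pos 5: push '('; stack = [(
pos 6: push '['; stack = [([
pos 7: ']' matches '['; pop; stack = [(
pos 8: ')' matches '('; pop; stack = [
pos 9: push '('; stack = [(
pos 10: saw closer '}' but top of stack is '(' (expected ')') → INVALID
Verdict: type mismatch at position 10: '}' closes '(' → no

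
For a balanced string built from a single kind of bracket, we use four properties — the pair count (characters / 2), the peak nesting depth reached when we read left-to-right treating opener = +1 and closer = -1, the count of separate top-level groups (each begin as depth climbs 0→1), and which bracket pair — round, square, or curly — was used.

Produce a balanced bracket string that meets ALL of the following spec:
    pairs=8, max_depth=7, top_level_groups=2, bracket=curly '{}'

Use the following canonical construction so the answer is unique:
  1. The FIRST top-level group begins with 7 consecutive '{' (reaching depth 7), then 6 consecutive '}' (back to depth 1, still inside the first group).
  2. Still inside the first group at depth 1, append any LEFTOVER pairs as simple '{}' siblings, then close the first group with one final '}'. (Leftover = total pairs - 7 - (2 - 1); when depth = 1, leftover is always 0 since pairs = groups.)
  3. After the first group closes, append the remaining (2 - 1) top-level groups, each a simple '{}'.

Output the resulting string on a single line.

Spec: pairs=8 depth=7 groups=2
Leftover pairs = 8 - 7 - (2-1) = 0
First group: deep chain of depth 7 + 0 sibling pairs
Remaining 1 groups: simple '{}' each

Answer: {{{{{{{}}}}}}}{}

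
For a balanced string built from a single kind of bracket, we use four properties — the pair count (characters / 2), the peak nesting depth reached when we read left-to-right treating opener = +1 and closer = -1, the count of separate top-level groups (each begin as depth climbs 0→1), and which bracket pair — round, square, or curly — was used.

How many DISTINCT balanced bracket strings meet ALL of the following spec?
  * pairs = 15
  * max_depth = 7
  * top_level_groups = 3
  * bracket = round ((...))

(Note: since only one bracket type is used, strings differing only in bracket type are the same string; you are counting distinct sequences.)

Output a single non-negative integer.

Answer: 225417

Derivation:
Spec: pairs=15 depth=7 groups=3
Count(depth <= 7) = 1816100
Count(depth <= 6) = 1590683
Count(depth == 7) = 1816100 - 1590683 = 225417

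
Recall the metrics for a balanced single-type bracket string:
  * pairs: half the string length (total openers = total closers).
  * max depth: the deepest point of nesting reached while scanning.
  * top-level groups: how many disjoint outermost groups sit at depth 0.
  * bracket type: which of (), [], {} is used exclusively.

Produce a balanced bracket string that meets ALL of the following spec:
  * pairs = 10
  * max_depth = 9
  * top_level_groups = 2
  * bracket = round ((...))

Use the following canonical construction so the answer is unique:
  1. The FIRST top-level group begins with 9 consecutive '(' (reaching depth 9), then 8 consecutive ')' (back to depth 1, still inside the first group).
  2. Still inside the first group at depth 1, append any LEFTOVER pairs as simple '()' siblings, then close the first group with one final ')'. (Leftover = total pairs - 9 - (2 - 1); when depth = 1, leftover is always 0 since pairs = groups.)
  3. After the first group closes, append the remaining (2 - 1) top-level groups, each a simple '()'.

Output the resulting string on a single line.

Spec: pairs=10 depth=9 groups=2
Leftover pairs = 10 - 9 - (2-1) = 0
First group: deep chain of depth 9 + 0 sibling pairs
Remaining 1 groups: simple '()' each

Answer: ((((((((()))))))))()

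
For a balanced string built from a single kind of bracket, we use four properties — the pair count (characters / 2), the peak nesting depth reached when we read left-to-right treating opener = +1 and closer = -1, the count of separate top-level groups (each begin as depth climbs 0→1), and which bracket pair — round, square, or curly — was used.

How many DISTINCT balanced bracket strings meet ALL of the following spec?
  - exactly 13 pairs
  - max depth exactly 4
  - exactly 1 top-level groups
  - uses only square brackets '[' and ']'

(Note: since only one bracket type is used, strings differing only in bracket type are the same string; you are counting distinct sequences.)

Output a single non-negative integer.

Spec: pairs=13 depth=4 groups=1
Count(depth <= 4) = 28657
Count(depth <= 3) = 2048
Count(depth == 4) = 28657 - 2048 = 26609

Answer: 26609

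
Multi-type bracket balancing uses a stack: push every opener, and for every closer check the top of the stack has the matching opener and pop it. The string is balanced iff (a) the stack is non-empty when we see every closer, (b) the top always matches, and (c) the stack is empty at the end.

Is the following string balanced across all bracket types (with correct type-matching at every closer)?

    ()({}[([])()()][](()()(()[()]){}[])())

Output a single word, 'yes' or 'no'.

pos 0: push '('; stack = (
pos 1: ')' matches '('; pop; stack = (empty)
pos 2: push '('; stack = (
pos 3: push '{'; stack = ({
pos 4: '}' matches '{'; pop; stack = (
pos 5: push '['; stack = ([
pos 6: push '('; stack = ([(
pos 7: push '['; stack = ([([
pos 8: ']' matches '['; pop; stack = ([(
pos 9: ')' matches '('; pop; stack = ([
pos 10: push '('; stack = ([(
pos 11: ')' matches '('; pop; stack = ([
pos 12: push '('; stack = ([(
pos 13: ')' matches '('; pop; stack = ([
pos 14: ']' matches '['; pop; stack = (
pos 15: push '['; stack = ([
pos 16: ']' matches '['; pop; stack = (
pos 17: push '('; stack = ((
pos 18: push '('; stack = (((
pos 19: ')' matches '('; pop; stack = ((
pos 20: push '('; stack = (((
pos 21: ')' matches '('; pop; stack = ((
pos 22: push '('; stack = (((
pos 23: push '('; stack = ((((
pos 24: ')' matches '('; pop; stack = (((
pos 25: push '['; stack = ((([
pos 26: push '('; stack = ((([(
pos 27: ')' matches '('; pop; stack = ((([
pos 28: ']' matches '['; pop; stack = (((
pos 29: ')' matches '('; pop; stack = ((
pos 30: push '{'; stack = (({
pos 31: '}' matches '{'; pop; stack = ((
pos 32: push '['; stack = (([
pos 33: ']' matches '['; pop; stack = ((
pos 34: ')' matches '('; pop; stack = (
pos 35: push '('; stack = ((
pos 36: ')' matches '('; pop; stack = (
pos 37: ')' matches '('; pop; stack = (empty)
end: stack empty → VALID
Verdict: properly nested → yes

Answer: yes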